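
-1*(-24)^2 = -576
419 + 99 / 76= 31943 / 76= 420.30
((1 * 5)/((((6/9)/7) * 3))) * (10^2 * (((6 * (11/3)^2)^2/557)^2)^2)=20585478978880328128000/631525393968561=32596439.00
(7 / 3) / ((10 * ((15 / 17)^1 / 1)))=119 / 450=0.26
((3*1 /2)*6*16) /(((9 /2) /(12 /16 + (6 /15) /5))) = 664 /25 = 26.56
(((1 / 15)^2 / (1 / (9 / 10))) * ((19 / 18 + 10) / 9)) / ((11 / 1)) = 199 / 445500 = 0.00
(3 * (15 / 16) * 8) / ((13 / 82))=141.92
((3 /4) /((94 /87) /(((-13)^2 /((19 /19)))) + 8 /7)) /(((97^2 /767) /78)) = 9236027619 /2225830676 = 4.15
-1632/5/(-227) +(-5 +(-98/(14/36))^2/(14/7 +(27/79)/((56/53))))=318827266963/11666665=27328.06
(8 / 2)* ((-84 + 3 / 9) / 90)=-502 / 135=-3.72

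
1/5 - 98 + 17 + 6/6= -399/5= -79.80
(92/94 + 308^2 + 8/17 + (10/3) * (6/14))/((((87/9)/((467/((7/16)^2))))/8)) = 1522395581743104/7947653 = 191552849.85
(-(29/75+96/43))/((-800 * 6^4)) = 8447/3343680000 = 0.00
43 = 43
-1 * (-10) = 10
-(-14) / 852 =0.02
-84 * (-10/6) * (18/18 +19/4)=805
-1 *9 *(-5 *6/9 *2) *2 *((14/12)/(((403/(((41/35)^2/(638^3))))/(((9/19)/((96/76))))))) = 5043/7325969771120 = 0.00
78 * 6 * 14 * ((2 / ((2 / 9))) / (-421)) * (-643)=37916424 / 421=90062.76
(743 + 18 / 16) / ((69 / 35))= 208355 / 552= 377.45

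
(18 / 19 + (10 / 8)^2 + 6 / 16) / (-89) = -0.03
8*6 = 48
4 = 4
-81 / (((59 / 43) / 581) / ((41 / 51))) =-27656181 / 1003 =-27573.46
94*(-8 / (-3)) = 752 / 3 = 250.67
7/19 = 0.37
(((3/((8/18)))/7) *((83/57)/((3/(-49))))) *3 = -5229/76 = -68.80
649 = 649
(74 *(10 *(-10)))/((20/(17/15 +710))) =-789358/3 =-263119.33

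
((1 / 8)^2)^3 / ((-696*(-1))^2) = 0.00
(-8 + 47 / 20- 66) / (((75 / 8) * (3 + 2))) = -2866 / 1875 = -1.53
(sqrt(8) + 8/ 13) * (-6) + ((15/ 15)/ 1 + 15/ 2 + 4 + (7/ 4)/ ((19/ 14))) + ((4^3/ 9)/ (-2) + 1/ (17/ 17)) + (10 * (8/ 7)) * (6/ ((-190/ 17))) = 21883/ 15561 - 12 * sqrt(2) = -15.56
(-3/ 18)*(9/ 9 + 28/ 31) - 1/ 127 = -7679/ 23622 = -0.33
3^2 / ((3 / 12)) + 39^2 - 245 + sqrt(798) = sqrt(798) + 1312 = 1340.25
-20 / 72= -0.28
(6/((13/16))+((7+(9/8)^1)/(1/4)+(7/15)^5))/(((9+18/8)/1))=1575817714/444234375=3.55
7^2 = 49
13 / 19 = 0.68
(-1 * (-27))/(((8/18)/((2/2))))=243/4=60.75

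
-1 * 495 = -495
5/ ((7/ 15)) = 75/ 7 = 10.71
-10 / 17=-0.59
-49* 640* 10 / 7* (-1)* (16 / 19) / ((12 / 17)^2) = 12947200 / 171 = 75714.62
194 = 194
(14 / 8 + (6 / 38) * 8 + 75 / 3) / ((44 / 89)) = 189481 / 3344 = 56.66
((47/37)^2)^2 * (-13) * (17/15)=-1078409501/28112415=-38.36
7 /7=1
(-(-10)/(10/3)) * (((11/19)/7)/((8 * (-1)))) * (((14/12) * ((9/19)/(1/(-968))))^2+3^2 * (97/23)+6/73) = -8876.71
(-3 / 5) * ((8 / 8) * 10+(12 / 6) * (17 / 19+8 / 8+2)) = -1014 / 95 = -10.67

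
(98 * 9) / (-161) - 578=-13420 / 23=-583.48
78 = 78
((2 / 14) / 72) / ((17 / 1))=1 / 8568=0.00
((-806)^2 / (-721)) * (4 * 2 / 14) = -2598544 / 5047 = -514.87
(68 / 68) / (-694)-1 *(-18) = 12491 / 694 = 18.00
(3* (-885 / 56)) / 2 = -2655 / 112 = -23.71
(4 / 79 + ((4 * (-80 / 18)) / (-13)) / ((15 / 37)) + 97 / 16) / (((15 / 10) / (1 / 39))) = 4208753 / 25954344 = 0.16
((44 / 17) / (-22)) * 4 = -8 / 17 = -0.47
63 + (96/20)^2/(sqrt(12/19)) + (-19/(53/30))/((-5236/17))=96*sqrt(57)/25 + 514491/8162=92.03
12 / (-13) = -12 / 13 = -0.92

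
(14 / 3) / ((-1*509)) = -14 / 1527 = -0.01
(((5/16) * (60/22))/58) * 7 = 525/5104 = 0.10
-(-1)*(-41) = -41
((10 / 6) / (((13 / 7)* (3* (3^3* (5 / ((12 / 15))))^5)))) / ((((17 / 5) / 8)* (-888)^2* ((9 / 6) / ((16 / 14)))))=2048 / 412079349116464453125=0.00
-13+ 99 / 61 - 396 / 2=-12772 / 61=-209.38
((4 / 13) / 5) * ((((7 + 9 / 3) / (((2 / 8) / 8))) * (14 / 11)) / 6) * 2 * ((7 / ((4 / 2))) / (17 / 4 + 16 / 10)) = 5.00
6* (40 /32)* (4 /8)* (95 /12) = 475 /16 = 29.69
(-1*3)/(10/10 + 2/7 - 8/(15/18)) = 35/97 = 0.36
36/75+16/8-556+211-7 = -8738/25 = -349.52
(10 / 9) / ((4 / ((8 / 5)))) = 4 / 9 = 0.44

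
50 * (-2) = -100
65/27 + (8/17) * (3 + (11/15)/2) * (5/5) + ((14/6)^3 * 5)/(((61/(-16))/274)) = -70946531/15555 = -4561.01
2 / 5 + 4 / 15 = 2 / 3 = 0.67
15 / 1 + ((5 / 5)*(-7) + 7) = 15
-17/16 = -1.06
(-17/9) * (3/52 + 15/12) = -289/117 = -2.47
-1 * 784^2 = -614656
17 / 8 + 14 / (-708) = 2981 / 1416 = 2.11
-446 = -446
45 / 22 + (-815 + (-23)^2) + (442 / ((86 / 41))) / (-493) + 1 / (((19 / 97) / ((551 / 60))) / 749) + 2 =28668448819 / 823020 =34833.23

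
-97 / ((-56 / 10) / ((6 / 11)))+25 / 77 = 215 / 22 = 9.77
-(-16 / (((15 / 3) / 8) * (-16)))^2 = -64 / 25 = -2.56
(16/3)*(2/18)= 16/27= 0.59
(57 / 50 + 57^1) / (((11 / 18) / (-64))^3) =-2222145404928 / 33275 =-66781229.30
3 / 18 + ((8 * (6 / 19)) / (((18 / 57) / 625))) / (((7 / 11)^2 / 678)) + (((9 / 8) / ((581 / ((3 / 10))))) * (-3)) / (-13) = 106222804516541 / 12689040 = 8371224.66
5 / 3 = 1.67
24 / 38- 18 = -330 / 19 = -17.37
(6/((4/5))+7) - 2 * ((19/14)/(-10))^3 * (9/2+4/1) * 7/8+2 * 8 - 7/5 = 91374203/3136000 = 29.14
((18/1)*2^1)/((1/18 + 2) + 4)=648/109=5.94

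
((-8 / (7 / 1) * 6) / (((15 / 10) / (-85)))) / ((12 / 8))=5440 / 21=259.05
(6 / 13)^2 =36 / 169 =0.21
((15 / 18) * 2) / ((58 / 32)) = 80 / 87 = 0.92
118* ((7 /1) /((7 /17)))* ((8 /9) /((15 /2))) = 32096 /135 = 237.75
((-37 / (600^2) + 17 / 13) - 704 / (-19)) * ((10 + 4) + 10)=3410990861 / 3705000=920.65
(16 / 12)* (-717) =-956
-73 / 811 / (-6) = 73 / 4866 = 0.02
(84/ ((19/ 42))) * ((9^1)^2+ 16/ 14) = 15252.63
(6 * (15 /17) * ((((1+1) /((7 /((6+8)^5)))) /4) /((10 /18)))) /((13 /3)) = 18670176 /221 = 84480.43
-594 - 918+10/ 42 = -31747/ 21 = -1511.76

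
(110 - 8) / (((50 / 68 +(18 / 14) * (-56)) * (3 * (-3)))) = 1156 / 7269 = 0.16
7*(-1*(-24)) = 168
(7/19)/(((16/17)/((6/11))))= 357/1672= 0.21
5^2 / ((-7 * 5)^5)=-1 / 2100875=-0.00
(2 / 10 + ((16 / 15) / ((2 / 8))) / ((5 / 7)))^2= 214369 / 5625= 38.11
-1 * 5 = -5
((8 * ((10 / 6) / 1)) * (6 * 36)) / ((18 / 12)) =1920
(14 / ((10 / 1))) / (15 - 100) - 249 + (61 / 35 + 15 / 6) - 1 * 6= -1492103 / 5950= -250.77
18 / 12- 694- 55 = -1495 / 2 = -747.50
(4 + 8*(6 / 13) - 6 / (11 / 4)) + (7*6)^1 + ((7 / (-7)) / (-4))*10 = 14303 / 286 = 50.01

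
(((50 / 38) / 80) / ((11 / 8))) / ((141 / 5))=25 / 58938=0.00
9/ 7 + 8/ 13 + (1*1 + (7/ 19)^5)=655219573/ 225325009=2.91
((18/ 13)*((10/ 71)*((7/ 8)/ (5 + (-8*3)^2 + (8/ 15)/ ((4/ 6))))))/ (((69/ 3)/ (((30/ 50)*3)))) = 2835/ 123510322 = 0.00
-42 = -42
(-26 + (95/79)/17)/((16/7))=-243761/21488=-11.34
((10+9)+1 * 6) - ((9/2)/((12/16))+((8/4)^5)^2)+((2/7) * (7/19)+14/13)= -247943/247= -1003.82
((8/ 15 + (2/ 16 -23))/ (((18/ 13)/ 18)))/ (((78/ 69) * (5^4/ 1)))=-61663/ 150000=-0.41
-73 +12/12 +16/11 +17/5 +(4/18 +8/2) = -31147/495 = -62.92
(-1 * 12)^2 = 144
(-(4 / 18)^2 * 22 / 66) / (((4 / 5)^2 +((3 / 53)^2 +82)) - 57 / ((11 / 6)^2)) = -33988900 / 135627096357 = -0.00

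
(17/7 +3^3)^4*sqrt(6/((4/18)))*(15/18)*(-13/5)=-11705291624*sqrt(3)/2401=-8444048.23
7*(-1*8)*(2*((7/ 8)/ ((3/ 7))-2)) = -14/ 3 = -4.67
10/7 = 1.43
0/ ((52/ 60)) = 0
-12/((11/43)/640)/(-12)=27520/11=2501.82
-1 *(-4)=4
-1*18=-18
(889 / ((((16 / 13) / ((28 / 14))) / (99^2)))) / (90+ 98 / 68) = 1925592669 / 12436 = 154840.20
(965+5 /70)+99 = 14897 /14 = 1064.07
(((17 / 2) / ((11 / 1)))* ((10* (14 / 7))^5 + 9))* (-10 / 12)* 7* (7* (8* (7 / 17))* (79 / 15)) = -173421287746 / 99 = -1751730179.25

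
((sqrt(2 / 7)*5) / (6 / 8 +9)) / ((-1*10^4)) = -sqrt(14) / 136500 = -0.00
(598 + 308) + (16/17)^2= 262090/289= 906.89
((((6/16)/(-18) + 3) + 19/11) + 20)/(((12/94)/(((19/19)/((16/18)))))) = 613115/2816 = 217.73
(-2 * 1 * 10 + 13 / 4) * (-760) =12730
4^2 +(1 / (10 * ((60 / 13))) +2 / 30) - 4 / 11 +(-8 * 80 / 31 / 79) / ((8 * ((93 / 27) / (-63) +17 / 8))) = 2384464440697 / 151790489400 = 15.71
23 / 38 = 0.61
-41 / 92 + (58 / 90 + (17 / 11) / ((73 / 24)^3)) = 4494704021 / 17715834180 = 0.25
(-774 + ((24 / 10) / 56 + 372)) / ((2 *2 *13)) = -28137 / 3640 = -7.73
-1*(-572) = 572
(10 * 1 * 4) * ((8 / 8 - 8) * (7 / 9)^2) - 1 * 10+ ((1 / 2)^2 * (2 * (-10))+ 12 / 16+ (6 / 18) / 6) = -59479 / 324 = -183.58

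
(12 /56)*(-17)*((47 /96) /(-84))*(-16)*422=-168589 /1176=-143.36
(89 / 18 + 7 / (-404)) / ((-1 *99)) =-17915 / 359964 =-0.05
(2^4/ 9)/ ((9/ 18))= 32/ 9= 3.56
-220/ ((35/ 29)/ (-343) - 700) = 62524/ 198941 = 0.31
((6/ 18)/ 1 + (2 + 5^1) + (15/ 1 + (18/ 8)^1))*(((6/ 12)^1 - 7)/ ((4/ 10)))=-19175/ 48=-399.48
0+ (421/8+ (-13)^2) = 1773/8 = 221.62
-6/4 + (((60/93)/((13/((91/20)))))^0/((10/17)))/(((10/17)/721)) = 208219/100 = 2082.19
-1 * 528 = -528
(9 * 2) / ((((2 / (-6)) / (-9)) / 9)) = 4374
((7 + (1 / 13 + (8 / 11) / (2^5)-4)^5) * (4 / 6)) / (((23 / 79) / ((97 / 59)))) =-140085876851475699667 / 41546074539853312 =-3371.82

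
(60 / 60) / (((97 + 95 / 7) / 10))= 35 / 387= 0.09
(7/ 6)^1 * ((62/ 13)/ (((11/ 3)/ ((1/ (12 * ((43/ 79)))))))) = 0.23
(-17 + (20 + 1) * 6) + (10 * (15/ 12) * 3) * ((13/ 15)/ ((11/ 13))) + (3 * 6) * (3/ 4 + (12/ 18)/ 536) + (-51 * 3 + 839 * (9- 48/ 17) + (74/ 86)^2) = 240498191075/ 46332242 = 5190.73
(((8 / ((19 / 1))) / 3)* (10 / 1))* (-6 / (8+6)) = -80 / 133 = -0.60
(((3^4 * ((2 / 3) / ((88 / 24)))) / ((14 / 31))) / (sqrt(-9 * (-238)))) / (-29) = -837 * sqrt(238) / 531454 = -0.02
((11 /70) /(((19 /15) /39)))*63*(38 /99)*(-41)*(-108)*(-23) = -11915748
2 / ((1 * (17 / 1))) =2 / 17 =0.12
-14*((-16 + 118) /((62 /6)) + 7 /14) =-145.19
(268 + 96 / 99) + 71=339.97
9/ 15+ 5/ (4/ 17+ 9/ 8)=791/ 185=4.28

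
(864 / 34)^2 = 186624 / 289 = 645.76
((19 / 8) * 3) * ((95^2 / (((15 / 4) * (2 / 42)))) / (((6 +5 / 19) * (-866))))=-1954815 / 29444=-66.39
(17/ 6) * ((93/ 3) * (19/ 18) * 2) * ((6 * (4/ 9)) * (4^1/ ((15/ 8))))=1281664/ 1215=1054.87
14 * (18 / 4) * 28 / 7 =252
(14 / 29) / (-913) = -14 / 26477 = -0.00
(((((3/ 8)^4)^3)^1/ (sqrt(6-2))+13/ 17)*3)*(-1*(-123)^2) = -34707.88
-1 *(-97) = 97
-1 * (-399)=399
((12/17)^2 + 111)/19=32223/5491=5.87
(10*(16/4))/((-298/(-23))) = 460/149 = 3.09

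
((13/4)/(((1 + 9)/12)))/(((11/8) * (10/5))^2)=312/605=0.52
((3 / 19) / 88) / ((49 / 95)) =15 / 4312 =0.00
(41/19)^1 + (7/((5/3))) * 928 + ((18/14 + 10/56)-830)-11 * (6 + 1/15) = 23975821/7980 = 3004.49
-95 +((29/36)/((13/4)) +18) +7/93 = -278107/3627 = -76.68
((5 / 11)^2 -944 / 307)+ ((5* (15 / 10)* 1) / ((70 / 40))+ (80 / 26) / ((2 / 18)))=98401811 / 3380377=29.11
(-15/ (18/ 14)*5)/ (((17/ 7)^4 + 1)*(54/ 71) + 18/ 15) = -149162125/ 72665298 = -2.05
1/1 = 1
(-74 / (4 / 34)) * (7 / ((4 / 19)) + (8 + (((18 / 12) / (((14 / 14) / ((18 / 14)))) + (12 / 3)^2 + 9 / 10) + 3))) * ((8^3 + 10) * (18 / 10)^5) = -85607848946511 / 218750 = -391350166.61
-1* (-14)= 14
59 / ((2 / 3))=177 / 2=88.50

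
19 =19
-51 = -51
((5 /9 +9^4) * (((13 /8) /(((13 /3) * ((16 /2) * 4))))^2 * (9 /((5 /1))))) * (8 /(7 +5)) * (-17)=-1505877 /81920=-18.38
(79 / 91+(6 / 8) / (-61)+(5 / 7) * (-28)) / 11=-425077 / 244244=-1.74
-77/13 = -5.92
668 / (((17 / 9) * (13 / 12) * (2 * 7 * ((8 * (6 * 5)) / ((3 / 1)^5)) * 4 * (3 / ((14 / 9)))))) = 13527 / 4420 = 3.06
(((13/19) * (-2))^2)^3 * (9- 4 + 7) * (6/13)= 1710918144/47045881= 36.37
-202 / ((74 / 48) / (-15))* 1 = 72720 / 37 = 1965.41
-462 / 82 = -231 / 41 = -5.63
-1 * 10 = -10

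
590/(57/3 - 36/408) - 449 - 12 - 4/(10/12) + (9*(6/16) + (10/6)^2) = -99177539/231480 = -428.45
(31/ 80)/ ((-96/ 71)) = -2201/ 7680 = -0.29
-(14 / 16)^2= -49 / 64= -0.77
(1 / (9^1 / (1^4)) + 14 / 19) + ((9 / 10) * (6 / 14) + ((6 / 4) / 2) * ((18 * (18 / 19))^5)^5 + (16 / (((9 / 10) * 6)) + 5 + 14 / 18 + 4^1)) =822523514908502403912445591859738736256674097623399272656240453661 / 175914576850804009224192163430143110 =4675698453381142298591648000000.00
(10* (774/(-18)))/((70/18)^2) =-6966/245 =-28.43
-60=-60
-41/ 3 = -13.67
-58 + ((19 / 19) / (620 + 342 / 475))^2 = -13966882167 / 240808324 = -58.00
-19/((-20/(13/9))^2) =-3211/32400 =-0.10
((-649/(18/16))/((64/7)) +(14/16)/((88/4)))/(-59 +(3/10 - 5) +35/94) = 1.00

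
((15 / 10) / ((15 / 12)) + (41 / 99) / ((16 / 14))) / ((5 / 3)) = 6187 / 6600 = 0.94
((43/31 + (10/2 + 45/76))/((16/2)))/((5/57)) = 49329/4960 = 9.95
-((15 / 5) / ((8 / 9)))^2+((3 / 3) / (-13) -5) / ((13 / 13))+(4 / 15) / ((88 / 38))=-2244857 / 137280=-16.35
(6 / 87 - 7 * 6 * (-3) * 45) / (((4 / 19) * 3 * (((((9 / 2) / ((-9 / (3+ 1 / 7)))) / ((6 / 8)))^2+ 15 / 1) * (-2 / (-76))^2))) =668574.14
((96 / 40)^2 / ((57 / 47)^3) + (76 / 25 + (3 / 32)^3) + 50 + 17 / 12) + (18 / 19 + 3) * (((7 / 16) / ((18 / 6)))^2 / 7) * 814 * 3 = 293216055847 / 3371335680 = 86.97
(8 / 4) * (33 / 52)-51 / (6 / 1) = -94 / 13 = -7.23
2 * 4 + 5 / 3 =29 / 3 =9.67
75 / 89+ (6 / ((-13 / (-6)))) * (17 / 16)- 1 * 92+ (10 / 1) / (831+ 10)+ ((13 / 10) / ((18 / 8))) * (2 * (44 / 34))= -258171530023 / 2977493220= -86.71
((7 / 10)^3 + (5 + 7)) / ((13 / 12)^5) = 383916672 / 46411625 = 8.27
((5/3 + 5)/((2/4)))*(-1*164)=-6560/3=-2186.67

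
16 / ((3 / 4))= 64 / 3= 21.33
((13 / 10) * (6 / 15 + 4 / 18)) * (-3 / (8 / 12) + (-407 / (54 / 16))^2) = 1928882501 / 164025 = 11759.69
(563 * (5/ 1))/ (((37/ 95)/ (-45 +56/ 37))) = -430286825/ 1369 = -314307.40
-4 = -4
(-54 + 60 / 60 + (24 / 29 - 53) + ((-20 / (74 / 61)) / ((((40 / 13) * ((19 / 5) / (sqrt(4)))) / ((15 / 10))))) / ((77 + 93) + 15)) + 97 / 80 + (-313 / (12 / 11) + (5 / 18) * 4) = -211697817713 / 543109680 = -389.79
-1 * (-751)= 751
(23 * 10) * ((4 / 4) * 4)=920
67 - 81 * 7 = -500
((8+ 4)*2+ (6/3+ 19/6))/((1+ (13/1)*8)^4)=1/4167450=0.00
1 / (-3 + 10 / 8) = -4 / 7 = -0.57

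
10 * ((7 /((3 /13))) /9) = 910 /27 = 33.70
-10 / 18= -5 / 9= -0.56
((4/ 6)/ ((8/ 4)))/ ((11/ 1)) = 1/ 33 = 0.03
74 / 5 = 14.80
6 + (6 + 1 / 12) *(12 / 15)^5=74938 / 9375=7.99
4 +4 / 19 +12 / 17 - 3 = 619 / 323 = 1.92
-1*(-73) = 73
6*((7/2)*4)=84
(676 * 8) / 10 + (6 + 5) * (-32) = 944 / 5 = 188.80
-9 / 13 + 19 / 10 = 1.21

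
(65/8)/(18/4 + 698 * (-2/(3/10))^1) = -195/111572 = -0.00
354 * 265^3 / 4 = 3293903625 / 2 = 1646951812.50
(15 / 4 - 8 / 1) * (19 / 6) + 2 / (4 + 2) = -105 / 8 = -13.12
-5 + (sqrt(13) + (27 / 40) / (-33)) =-2209 / 440 + sqrt(13) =-1.41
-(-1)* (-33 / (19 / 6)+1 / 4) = -773 / 76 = -10.17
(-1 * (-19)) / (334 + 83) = 19 / 417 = 0.05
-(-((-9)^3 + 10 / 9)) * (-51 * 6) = 222734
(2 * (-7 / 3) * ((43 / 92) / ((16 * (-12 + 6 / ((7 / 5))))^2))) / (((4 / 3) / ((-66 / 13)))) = 162239 / 297603072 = 0.00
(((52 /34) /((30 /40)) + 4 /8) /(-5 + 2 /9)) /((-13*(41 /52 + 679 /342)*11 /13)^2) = -30717787464 /53810247163475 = -0.00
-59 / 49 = -1.20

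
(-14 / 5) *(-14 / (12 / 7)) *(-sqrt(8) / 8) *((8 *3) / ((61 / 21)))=-14406 *sqrt(2) / 305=-66.80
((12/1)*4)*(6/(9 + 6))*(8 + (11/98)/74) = 1392648/9065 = 153.63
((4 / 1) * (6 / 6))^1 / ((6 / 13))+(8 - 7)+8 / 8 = 32 / 3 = 10.67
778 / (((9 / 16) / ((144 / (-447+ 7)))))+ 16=-24016 / 55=-436.65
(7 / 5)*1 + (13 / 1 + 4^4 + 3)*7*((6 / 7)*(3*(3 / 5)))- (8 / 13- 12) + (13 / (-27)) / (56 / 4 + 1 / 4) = 59027669 / 20007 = 2950.35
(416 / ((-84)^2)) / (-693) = -26 / 305613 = -0.00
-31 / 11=-2.82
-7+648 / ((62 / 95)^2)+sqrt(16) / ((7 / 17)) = 1524.10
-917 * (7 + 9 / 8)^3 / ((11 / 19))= -4784791375 / 5632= -849572.33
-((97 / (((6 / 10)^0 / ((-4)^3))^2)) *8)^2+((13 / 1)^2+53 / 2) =-20205673643641 / 2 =-10102836821820.50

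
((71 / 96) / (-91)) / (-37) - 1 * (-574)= 185535239 / 323232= 574.00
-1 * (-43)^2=-1849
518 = 518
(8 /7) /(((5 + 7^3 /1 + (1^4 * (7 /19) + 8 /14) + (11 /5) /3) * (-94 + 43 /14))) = -840 /23369533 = -0.00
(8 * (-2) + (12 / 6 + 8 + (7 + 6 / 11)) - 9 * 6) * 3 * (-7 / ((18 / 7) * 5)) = 28273 / 330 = 85.68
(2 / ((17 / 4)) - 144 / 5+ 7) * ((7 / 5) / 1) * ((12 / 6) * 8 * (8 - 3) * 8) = -1624448 / 85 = -19111.15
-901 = -901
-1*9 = -9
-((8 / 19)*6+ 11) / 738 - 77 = -1079951 / 14022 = -77.02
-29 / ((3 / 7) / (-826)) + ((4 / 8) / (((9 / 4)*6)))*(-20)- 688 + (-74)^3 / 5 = -3488518 / 135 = -25840.87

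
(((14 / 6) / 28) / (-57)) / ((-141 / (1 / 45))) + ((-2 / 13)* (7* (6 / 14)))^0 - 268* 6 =-6974347859 / 4339980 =-1607.00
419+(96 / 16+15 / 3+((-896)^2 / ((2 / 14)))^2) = 31581162963374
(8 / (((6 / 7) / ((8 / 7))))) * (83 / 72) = 332 / 27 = 12.30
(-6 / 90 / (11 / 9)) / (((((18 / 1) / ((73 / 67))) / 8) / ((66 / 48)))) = -73 / 2010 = -0.04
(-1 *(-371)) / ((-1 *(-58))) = 6.40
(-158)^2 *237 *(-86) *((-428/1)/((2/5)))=544433385360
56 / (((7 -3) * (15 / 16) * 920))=28 / 1725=0.02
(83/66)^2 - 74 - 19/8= -651601/8712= -74.79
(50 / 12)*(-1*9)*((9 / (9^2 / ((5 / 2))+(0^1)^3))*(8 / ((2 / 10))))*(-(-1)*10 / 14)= -6250 / 21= -297.62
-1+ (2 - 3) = -2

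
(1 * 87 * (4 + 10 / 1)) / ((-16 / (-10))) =3045 / 4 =761.25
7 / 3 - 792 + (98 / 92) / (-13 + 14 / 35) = -326957 / 414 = -789.75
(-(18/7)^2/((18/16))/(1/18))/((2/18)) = -46656/49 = -952.16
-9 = -9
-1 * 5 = -5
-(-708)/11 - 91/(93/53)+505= 529406/1023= 517.50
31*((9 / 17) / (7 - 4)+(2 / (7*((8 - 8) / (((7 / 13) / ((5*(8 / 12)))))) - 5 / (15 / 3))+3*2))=2201 / 17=129.47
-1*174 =-174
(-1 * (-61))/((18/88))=2684/9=298.22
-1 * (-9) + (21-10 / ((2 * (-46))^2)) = 126955 / 4232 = 30.00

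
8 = 8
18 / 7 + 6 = 8.57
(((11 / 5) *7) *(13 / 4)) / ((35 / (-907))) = -1297.01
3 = 3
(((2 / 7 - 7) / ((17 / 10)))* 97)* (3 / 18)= -22795 / 357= -63.85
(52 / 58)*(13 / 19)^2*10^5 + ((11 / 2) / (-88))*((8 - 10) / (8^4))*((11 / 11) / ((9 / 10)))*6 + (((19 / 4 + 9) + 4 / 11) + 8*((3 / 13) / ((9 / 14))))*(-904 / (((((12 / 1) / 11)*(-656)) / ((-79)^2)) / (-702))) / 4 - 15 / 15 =-23458897.89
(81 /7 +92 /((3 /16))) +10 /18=31676 /63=502.79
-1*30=-30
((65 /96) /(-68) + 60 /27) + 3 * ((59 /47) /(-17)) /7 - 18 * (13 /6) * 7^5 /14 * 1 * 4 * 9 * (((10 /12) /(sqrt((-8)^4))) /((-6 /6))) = 141419240311 /6443136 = 21948.82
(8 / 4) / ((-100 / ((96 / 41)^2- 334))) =276119 / 42025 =6.57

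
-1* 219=-219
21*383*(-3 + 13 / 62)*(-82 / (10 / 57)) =3251792943 / 310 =10489654.65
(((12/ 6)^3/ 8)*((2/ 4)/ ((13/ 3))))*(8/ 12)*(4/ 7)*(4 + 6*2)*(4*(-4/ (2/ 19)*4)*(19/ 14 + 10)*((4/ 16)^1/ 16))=-48336/ 637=-75.88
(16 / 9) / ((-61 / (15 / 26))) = -40 / 2379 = -0.02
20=20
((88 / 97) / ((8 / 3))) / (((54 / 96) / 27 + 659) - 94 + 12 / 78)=20592 / 34208893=0.00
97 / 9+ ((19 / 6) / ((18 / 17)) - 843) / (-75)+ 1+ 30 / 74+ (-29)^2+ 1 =259355377 / 299700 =865.38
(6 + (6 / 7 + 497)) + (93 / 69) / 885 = 503.86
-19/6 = -3.17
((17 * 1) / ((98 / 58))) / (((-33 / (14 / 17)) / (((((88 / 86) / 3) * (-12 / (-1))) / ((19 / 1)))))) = -928 / 17157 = -0.05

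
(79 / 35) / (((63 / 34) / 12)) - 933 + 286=-464801 / 735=-632.38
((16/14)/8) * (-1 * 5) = -5/7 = -0.71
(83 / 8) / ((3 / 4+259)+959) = 0.01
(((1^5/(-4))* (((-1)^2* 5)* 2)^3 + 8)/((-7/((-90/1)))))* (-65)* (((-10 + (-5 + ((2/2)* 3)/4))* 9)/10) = -36312705/14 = -2593764.64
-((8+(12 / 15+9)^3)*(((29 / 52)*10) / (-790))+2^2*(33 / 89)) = 238451069 / 45701500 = 5.22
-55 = -55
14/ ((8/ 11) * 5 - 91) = -154/ 961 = -0.16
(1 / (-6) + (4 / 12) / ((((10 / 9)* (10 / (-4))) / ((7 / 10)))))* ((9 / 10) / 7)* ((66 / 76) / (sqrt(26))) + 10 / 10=1- 4653* sqrt(26) / 4322500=0.99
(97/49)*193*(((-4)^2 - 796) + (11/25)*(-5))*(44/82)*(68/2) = -54766937588/10045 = -5452159.04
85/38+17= 731/38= 19.24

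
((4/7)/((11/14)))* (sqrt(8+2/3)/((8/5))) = 5* sqrt(78)/33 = 1.34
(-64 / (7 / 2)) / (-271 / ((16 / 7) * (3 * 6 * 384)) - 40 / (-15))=-14155776 / 2051105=-6.90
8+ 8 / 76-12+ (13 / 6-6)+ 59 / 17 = -8251 / 1938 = -4.26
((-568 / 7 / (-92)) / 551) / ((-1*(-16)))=0.00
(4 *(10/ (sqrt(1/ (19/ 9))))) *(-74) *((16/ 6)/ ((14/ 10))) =-118400 *sqrt(19)/ 63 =-8191.96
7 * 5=35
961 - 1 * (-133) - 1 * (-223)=1317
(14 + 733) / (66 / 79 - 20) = -59013 / 1514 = -38.98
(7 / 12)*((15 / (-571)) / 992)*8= -35 / 283216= -0.00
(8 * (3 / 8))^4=81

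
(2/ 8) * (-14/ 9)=-7/ 18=-0.39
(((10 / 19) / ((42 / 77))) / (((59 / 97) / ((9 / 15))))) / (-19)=-1067 / 21299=-0.05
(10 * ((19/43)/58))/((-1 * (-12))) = 95/14964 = 0.01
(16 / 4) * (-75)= -300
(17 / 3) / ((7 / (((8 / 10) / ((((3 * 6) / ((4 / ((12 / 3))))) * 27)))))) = 34 / 25515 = 0.00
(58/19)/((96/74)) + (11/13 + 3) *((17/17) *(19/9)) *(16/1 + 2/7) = 5584843/41496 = 134.59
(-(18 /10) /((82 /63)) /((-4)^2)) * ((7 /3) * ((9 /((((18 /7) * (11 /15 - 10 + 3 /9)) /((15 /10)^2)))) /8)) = 0.02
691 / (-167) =-4.14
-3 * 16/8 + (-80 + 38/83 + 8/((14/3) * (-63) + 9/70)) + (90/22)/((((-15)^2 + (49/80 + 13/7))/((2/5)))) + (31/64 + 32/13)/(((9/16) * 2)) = -6879116458521883/82937270613912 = -82.94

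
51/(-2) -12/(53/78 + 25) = -104025/4006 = -25.97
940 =940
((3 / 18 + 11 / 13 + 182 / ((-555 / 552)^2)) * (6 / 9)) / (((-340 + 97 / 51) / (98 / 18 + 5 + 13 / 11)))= -9457191922417 / 2278537007175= -4.15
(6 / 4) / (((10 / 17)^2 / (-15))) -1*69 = -5361 / 40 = -134.02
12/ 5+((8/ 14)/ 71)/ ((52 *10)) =2.40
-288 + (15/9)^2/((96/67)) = -286.06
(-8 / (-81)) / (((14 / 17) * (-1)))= -68 / 567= -0.12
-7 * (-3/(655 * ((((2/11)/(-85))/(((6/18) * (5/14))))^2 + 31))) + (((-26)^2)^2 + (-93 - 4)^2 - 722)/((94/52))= 1074597495989583093/4171561020667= 257600.81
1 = 1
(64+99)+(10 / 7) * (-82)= 321 / 7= 45.86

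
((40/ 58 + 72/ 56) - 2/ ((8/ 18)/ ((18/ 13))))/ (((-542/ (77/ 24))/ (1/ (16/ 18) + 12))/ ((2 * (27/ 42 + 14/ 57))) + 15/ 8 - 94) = 3503310800/ 81806335741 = 0.04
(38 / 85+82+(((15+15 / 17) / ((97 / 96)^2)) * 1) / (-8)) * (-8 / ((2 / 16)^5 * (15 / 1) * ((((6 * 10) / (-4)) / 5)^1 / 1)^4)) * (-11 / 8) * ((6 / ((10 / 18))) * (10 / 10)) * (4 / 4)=15471166357504 / 59982375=257928.54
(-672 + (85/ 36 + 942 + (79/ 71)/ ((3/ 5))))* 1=700895/ 2556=274.22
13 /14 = 0.93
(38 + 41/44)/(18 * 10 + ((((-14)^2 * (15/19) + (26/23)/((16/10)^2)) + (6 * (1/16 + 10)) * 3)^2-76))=0.00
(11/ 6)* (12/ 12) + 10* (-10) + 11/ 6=-289/ 3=-96.33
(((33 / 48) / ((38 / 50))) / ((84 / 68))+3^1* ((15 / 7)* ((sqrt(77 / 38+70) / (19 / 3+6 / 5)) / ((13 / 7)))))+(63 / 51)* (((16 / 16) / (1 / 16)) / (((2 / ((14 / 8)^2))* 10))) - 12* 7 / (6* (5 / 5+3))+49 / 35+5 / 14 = 5.92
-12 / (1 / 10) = -120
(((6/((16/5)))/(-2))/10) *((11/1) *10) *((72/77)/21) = -45/98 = -0.46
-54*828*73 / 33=-98908.36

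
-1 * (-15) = 15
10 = 10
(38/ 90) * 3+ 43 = 664/ 15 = 44.27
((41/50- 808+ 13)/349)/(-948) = 39709/16542600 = 0.00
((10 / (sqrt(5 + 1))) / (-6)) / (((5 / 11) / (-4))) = 5.99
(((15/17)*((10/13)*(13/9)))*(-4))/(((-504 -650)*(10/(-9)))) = -30/9809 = -0.00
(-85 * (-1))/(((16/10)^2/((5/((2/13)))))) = 138125/128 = 1079.10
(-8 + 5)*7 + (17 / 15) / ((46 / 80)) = -1313 / 69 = -19.03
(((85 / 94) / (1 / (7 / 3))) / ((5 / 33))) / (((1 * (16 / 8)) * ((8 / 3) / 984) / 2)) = 483021 / 94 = 5138.52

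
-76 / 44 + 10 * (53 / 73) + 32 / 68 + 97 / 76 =7552727 / 1037476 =7.28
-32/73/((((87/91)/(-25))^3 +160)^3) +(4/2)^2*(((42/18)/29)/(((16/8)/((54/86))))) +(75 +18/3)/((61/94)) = 4638159824798704631087001488671089648704575976/37128828812682347400080678867111830894287443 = 124.92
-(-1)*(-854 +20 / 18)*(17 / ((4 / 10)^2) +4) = -94031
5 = 5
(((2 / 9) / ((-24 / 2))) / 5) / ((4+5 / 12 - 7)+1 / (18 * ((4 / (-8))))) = 2 / 1455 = 0.00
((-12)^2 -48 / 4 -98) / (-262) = -17 / 131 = -0.13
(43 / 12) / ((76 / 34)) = 731 / 456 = 1.60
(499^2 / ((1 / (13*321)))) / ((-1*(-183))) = 5678039.20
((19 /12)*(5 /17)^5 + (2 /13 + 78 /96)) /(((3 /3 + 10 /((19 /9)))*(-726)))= -1484178559 /6373817584992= -0.00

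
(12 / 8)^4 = 81 / 16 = 5.06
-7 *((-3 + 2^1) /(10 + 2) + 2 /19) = -35 /228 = -0.15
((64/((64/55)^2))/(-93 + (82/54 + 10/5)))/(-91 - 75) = 81675/25667584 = 0.00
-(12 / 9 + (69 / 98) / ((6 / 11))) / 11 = -0.24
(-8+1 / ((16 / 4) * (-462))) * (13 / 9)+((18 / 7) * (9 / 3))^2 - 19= 3370925 / 116424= 28.95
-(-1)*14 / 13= 14 / 13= 1.08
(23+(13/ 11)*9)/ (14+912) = 0.04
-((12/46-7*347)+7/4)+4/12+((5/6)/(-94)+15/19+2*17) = 50569135/20539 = 2462.10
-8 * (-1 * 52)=416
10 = 10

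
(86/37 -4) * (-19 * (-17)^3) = -5787514/37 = -156419.30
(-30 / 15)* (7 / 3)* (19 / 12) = -133 / 18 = -7.39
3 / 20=0.15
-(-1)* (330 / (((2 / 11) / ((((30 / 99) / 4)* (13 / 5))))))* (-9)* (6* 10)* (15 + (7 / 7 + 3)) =-3667950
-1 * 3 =-3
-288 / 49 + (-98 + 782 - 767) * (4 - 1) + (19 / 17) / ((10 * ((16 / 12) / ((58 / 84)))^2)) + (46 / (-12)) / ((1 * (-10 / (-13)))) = -259.83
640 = 640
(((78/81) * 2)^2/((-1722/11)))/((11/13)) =-17576/627669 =-0.03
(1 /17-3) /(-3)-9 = -409 /51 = -8.02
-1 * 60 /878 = -30 /439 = -0.07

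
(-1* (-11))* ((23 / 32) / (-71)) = -253 / 2272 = -0.11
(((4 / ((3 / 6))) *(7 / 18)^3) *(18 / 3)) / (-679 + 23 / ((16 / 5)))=-10976 / 2612007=-0.00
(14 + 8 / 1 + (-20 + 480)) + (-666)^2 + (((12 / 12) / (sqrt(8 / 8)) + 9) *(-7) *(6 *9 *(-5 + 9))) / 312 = 5771864 / 13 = 443989.54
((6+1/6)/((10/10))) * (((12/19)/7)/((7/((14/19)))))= 148/2527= 0.06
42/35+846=4236/5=847.20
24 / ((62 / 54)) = 648 / 31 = 20.90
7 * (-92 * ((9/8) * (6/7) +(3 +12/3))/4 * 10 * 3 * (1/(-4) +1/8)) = 76935/16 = 4808.44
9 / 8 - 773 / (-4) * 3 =4647 / 8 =580.88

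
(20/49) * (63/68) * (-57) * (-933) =2393145/119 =20110.46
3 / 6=1 / 2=0.50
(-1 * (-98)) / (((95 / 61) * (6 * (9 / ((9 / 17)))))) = 0.62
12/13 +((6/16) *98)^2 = 281109/208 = 1351.49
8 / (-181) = -8 / 181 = -0.04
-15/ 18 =-5/ 6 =-0.83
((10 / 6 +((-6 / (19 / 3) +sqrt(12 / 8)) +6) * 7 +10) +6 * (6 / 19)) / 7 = sqrt(6) / 2 +2789 / 399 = 8.21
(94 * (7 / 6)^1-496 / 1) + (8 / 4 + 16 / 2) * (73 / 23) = -24467 / 69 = -354.59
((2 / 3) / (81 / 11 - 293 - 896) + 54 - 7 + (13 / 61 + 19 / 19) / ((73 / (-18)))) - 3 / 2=7848594857 / 173640282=45.20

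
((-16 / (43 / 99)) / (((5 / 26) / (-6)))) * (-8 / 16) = -123552 / 215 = -574.66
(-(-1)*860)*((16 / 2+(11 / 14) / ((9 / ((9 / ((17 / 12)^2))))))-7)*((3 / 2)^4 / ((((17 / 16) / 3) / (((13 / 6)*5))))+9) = 6743416950 / 34391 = 196080.86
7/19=0.37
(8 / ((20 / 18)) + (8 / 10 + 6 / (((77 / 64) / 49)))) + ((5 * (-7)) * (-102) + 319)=45555 / 11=4141.36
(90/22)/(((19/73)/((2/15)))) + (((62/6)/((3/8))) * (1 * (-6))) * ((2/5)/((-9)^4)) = 2.09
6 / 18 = 1 / 3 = 0.33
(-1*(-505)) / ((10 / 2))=101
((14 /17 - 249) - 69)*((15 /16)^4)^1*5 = -85303125 /69632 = -1225.06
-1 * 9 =-9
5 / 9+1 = 14 / 9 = 1.56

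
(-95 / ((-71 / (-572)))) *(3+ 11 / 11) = -3061.41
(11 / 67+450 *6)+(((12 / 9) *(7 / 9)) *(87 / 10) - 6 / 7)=2708.33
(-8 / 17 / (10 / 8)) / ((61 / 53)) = -1696 / 5185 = -0.33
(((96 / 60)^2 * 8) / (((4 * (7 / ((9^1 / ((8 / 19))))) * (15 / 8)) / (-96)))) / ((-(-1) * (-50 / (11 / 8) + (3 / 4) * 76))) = -7704576 / 198625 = -38.79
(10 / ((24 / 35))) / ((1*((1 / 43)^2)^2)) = 598290175 / 12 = 49857514.58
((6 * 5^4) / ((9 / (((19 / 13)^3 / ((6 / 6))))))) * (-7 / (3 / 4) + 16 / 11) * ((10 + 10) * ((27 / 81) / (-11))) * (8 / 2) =13718000000 / 552123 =24845.91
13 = 13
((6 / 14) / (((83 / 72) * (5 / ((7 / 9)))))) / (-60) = -0.00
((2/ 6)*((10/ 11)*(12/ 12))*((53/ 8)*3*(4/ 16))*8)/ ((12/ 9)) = 795/ 88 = 9.03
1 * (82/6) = 41/3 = 13.67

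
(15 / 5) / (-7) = -3 / 7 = -0.43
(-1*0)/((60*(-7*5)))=0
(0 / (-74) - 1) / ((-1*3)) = 1 / 3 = 0.33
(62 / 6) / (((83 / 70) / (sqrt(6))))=2170 * sqrt(6) / 249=21.35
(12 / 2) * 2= 12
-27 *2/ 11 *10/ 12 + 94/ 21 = 89/ 231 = 0.39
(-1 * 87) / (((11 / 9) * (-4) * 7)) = 783 / 308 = 2.54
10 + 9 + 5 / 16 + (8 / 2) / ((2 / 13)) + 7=837 / 16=52.31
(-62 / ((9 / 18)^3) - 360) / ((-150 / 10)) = 856 / 15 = 57.07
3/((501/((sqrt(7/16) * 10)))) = 5 * sqrt(7)/334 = 0.04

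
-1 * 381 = -381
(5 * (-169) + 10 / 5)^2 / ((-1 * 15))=-236883 / 5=-47376.60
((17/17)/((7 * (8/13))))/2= 13/112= 0.12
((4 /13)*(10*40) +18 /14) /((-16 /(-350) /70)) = 9902375 /52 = 190430.29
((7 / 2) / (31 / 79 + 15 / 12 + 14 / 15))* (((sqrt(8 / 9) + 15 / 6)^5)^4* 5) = 702691273319661303340718125* sqrt(2) / 5344592719675392 + 1383308051459425806777579767425 / 7439673065788145664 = 371873296475.44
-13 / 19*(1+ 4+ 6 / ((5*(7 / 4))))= -2587 / 665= -3.89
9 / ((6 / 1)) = 3 / 2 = 1.50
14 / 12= 7 / 6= 1.17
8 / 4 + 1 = 3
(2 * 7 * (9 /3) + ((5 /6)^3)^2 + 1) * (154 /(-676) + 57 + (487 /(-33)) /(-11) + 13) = 1603724368705 /520401024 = 3081.71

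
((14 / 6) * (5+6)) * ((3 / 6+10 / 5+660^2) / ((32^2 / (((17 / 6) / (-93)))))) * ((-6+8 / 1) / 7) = -162915335 / 1714176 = -95.04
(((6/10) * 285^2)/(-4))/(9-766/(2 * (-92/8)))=-1120905/3892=-288.00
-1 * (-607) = 607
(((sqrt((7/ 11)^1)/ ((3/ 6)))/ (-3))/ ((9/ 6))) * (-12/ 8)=2 * sqrt(77)/ 33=0.53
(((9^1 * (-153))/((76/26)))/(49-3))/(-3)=5967/1748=3.41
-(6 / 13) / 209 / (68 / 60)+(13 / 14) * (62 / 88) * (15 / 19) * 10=6677205 / 1293292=5.16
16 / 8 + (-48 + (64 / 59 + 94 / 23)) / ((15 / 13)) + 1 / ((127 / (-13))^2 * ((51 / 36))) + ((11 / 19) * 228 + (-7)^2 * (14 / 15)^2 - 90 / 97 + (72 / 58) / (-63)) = 138.63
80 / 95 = 16 / 19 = 0.84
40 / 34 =20 / 17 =1.18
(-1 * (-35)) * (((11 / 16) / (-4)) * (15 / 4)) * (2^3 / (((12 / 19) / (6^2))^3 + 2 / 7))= -7486427025 / 11852576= -631.63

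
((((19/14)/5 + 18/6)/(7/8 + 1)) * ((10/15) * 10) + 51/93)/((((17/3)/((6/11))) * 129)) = 237878/26173455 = 0.01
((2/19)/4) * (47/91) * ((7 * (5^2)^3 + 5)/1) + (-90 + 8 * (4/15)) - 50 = 34980878/25935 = 1348.79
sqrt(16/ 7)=4 * sqrt(7)/ 7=1.51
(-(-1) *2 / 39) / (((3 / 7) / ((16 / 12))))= 56 / 351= 0.16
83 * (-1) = -83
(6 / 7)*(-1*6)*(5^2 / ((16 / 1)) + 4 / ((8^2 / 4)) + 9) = -1557 / 28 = -55.61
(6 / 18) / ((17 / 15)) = 5 / 17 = 0.29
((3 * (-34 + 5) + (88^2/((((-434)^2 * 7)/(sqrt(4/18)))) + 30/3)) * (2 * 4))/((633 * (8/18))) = -462/211 + 3872 * sqrt(2)/69550453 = -2.19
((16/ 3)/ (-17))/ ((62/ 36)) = -0.18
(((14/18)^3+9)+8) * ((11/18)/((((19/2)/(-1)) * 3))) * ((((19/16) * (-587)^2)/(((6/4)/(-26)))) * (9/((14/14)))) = 156886400528/6561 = 23911964.72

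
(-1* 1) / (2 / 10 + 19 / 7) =-35 / 102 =-0.34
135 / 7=19.29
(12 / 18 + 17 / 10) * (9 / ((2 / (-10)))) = -213 / 2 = -106.50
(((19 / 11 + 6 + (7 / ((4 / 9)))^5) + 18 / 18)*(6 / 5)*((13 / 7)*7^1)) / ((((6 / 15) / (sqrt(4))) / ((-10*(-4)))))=2128795554015 / 704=3023857321.04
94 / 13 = 7.23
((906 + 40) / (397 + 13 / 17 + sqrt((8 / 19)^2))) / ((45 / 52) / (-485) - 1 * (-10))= 770617276 / 3243066317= 0.24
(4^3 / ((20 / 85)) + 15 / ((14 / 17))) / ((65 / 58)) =117827 / 455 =258.96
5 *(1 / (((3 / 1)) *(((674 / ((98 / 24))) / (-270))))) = -2.73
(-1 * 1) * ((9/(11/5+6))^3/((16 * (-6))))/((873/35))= 118125/213930784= 0.00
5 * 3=15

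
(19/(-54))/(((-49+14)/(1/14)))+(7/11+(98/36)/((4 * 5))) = 450091/582120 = 0.77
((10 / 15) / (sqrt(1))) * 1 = 2 / 3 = 0.67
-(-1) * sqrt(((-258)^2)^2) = 66564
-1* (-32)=32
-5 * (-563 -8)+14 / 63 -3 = 25670 / 9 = 2852.22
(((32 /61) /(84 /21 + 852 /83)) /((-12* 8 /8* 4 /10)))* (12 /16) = -415 /72224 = -0.01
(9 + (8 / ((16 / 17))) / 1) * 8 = 140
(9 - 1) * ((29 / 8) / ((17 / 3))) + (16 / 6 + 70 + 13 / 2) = 8597 / 102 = 84.28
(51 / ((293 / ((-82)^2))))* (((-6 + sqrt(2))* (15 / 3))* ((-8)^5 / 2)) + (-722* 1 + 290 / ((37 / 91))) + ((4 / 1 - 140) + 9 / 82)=439677140.76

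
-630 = -630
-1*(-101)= 101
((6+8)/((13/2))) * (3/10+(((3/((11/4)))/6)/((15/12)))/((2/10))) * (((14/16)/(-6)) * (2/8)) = -5537/68640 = -0.08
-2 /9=-0.22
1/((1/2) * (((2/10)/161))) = 1610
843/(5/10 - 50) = -17.03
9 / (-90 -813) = -3 / 301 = -0.01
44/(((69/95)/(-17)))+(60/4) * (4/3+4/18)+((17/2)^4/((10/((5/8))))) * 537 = 174191.83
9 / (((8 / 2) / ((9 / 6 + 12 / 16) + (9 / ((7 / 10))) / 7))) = 9.20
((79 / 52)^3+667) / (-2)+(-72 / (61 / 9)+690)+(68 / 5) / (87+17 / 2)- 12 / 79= 445351653761649 / 1294196808320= 344.11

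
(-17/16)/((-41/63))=1071/656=1.63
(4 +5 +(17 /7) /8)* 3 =1563 /56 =27.91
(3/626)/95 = 3/59470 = 0.00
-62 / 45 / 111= -62 / 4995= -0.01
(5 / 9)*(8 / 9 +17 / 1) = 805 / 81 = 9.94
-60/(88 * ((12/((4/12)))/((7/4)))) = -35/1056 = -0.03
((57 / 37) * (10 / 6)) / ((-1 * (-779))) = 5 / 1517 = 0.00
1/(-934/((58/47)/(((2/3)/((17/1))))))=-1479/43898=-0.03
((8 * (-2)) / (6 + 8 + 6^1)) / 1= -4 / 5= -0.80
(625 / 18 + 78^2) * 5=550685 / 18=30593.61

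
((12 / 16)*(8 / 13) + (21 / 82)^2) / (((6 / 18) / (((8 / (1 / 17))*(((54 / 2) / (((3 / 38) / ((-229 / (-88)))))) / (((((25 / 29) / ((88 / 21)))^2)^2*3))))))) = 2190286591177674102784 / 61487171484375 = 35621846.61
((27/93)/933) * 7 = 21/9641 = 0.00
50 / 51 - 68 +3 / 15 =-17039 / 255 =-66.82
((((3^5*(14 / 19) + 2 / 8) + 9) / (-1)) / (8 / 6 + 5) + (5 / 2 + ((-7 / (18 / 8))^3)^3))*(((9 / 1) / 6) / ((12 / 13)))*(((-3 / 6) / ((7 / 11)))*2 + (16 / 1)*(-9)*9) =1805489893517667879821 / 31328370422496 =57631146.12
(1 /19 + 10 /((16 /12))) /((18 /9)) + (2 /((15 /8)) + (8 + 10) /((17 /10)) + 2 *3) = 21.43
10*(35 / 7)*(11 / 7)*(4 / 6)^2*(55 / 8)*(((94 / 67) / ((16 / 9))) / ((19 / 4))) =710875 / 17822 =39.89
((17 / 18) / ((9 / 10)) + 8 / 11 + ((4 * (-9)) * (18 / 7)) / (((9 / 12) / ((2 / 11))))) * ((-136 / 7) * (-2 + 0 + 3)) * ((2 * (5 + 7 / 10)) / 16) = 286.06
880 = 880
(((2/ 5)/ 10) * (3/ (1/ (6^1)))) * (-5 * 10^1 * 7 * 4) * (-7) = 7056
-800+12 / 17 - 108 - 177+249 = -14200 / 17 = -835.29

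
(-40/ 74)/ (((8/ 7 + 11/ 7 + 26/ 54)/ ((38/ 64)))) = -17955/ 178784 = -0.10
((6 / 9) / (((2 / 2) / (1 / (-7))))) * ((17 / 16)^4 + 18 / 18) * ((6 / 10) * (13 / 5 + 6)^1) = -6409451 / 5734400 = -1.12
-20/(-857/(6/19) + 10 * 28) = 120/14603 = 0.01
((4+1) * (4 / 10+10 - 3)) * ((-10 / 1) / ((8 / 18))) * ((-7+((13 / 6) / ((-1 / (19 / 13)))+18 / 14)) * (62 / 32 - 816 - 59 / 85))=-45877380807 / 7616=-6023815.76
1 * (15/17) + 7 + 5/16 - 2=1685/272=6.19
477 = 477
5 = 5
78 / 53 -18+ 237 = 220.47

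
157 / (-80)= -1.96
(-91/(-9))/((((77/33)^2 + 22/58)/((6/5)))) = 7917/3800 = 2.08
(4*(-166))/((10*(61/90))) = -5976/61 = -97.97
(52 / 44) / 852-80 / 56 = -93629 / 65604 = -1.43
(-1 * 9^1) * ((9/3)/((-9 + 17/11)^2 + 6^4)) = -0.02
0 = 0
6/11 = 0.55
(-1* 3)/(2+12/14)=-21/20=-1.05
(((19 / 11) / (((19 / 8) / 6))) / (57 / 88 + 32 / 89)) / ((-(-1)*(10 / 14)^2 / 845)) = 5775744 / 805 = 7174.84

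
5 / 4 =1.25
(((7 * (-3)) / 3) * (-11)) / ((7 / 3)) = 33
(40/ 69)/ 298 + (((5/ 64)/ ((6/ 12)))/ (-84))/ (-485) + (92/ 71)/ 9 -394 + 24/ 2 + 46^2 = 330050462763103/ 190324503936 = 1734.15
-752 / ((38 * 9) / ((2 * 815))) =-612880 / 171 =-3584.09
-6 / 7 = -0.86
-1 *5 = -5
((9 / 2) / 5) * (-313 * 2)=-2817 / 5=-563.40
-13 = -13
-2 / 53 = -0.04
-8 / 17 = -0.47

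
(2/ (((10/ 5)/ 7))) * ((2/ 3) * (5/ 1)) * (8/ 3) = 560/ 9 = 62.22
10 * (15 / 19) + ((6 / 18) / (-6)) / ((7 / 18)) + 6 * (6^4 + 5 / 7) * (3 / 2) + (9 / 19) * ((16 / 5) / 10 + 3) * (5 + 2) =38866553 / 3325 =11689.19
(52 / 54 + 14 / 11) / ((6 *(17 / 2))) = 0.04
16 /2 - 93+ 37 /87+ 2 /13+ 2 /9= -285686 /3393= -84.20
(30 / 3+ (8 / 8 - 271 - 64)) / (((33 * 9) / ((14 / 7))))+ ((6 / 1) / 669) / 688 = -1841077 / 843832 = -2.18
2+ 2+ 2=6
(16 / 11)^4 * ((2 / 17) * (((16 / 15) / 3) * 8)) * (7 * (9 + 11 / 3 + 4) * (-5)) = -5872025600 / 6720219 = -873.78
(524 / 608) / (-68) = -131 / 10336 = -0.01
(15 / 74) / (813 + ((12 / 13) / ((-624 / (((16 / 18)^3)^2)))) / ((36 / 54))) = 449067645 / 1801118085734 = 0.00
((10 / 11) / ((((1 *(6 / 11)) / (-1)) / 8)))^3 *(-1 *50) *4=12800000 / 27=474074.07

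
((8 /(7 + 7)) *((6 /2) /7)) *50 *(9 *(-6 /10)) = -3240 /49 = -66.12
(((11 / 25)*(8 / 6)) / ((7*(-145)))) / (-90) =22 / 3425625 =0.00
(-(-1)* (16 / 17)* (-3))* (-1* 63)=3024 / 17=177.88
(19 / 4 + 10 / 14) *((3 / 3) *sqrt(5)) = 153 *sqrt(5) / 28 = 12.22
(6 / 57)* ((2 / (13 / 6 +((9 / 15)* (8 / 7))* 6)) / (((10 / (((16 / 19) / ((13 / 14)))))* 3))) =6272 / 6190067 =0.00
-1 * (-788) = 788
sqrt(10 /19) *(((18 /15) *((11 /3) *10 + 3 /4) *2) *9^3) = 327321 *sqrt(190) /95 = 47492.72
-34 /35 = -0.97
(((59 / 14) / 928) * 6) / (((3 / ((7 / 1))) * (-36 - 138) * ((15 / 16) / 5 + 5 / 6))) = -59 / 164836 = -0.00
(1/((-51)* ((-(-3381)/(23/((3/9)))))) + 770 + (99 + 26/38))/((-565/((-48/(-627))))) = -660695312/5606793885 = -0.12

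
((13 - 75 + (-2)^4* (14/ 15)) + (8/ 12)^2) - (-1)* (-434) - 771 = -1251.62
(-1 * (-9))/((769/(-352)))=-3168/769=-4.12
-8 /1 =-8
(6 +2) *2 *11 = 176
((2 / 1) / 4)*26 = 13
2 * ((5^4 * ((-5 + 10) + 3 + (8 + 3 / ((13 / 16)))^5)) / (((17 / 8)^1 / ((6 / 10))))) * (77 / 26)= 18743289728856000 / 82055753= 228421396.96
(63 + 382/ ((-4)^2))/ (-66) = -695/ 528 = -1.32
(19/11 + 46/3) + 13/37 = 21260/1221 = 17.41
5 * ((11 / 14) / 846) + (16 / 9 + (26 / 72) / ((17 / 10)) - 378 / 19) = -68478061 / 3825612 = -17.90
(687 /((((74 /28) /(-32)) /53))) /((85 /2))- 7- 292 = -33564611 /3145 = -10672.37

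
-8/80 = -1/10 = -0.10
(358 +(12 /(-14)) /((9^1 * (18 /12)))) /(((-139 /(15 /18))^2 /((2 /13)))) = 281875 /142415091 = 0.00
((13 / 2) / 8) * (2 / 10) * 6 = 39 / 40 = 0.98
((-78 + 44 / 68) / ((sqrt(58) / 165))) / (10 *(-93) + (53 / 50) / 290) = 54243750 *sqrt(58) / 229244099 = 1.80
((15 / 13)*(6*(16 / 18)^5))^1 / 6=163840 / 255879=0.64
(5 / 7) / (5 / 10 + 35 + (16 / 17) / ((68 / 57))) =578 / 29365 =0.02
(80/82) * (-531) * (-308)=6541920/41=159559.02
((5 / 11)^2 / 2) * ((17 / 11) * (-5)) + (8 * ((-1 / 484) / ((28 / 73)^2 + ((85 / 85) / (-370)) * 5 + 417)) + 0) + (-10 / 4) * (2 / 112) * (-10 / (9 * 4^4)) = -22545932102341213 / 28248876309620736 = -0.80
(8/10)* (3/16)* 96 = 72/5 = 14.40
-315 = -315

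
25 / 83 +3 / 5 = 374 / 415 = 0.90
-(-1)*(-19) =-19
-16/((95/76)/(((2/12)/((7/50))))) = -320/21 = -15.24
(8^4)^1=4096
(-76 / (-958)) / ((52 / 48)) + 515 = 3207361 / 6227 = 515.07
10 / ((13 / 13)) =10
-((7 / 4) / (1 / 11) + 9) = -113 / 4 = -28.25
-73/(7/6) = -438/7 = -62.57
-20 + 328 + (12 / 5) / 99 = 50824 / 165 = 308.02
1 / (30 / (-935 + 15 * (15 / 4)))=-703 / 24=-29.29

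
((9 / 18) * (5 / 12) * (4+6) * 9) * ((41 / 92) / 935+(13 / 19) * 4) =67107285 / 1307504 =51.32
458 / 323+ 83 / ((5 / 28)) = 752942 / 1615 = 466.22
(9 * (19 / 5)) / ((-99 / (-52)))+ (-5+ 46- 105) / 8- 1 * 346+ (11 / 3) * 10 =-299.37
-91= -91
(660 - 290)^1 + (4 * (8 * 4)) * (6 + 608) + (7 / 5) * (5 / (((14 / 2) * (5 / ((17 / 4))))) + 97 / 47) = 14845559 / 188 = 78965.74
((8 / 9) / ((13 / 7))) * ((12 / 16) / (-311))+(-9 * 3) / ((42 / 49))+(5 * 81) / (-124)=-52289855 / 1503996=-34.77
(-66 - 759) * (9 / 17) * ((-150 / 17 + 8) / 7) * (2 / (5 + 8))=29700 / 3757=7.91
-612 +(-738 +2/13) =-1349.85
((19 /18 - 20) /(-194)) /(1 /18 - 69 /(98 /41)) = -16709 /4929928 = -0.00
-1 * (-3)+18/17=4.06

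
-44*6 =-264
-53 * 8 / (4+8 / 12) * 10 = -6360 / 7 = -908.57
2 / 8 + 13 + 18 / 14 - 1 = 379 / 28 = 13.54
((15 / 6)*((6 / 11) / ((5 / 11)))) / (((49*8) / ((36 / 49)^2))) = 486 / 117649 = 0.00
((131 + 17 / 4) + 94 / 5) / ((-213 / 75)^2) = 385125 / 20164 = 19.10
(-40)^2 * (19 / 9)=30400 / 9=3377.78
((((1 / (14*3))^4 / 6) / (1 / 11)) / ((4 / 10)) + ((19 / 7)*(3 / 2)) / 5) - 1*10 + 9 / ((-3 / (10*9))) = -52124463949 / 186701760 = -279.19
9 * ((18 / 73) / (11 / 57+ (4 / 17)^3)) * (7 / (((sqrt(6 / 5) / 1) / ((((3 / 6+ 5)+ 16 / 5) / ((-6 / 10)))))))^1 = -1534904721 * sqrt(30) / 8422886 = -998.12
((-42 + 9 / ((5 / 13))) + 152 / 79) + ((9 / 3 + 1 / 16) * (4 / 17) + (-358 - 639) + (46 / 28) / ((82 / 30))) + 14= -7696133717 / 7708820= -998.35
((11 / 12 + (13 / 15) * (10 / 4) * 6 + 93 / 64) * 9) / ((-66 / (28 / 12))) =-4.89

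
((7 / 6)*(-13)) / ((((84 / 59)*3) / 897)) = -3185.18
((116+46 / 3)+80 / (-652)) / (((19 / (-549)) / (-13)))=152641398 / 3097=49286.86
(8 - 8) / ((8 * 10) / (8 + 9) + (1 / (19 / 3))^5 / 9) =0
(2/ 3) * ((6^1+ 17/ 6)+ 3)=71/ 9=7.89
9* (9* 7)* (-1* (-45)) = 25515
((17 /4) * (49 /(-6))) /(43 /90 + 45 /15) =-12495 /1252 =-9.98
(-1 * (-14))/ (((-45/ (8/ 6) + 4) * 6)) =-4/ 51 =-0.08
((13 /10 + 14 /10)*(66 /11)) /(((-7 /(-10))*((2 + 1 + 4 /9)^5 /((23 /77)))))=220016574 /15431112389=0.01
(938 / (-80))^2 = 219961 / 1600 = 137.48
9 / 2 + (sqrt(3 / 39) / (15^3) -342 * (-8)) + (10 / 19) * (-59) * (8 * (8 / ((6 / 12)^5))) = -2312501 / 38 + sqrt(13) / 43875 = -60855.29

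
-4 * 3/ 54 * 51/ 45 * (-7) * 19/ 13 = 4522/ 1755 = 2.58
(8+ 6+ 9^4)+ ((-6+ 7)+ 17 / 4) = 26321 / 4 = 6580.25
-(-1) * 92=92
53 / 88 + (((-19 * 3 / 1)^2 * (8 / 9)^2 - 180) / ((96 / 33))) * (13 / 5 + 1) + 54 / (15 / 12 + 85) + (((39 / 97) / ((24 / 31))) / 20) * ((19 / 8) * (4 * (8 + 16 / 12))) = 17419677241 / 5889840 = 2957.58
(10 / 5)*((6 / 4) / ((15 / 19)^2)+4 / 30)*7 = 35.56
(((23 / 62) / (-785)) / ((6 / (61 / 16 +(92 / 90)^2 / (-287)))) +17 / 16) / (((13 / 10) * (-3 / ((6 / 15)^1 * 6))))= -2884335689663 / 4412582811000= -0.65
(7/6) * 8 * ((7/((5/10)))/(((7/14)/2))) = 1568/3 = 522.67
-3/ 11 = -0.27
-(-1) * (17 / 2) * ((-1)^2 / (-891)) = -17 / 1782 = -0.01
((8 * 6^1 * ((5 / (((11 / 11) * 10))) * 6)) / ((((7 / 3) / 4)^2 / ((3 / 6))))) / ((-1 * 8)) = -1296 / 49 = -26.45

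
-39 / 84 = -13 / 28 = -0.46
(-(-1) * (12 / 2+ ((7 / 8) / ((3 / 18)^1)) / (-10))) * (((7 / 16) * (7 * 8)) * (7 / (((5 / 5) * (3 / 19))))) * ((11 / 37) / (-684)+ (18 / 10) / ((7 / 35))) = 5702907679 / 106560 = 53518.28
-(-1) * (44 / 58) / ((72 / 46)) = 253 / 522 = 0.48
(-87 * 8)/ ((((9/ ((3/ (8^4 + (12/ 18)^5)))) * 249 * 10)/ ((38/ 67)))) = -44631/ 3459498100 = -0.00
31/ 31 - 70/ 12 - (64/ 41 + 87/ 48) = -16151/ 1968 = -8.21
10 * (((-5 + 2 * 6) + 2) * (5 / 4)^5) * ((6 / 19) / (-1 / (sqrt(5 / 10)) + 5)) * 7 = 2953125 * sqrt(2) / 111872 + 14765625 / 111872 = 169.32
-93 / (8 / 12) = -279 / 2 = -139.50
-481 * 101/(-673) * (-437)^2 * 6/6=9277464989/673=13785237.73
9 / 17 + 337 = 5738 / 17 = 337.53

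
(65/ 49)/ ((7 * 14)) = 65/ 4802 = 0.01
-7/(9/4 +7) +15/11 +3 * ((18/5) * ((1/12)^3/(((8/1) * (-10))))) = 3161193/5209600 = 0.61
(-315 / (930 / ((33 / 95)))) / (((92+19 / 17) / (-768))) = 4523904 / 4661935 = 0.97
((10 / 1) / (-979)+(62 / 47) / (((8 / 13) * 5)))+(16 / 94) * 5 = 1168337 / 920260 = 1.27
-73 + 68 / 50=-1791 / 25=-71.64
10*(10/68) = 25/17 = 1.47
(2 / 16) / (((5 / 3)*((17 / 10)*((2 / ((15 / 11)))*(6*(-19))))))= -15 / 56848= -0.00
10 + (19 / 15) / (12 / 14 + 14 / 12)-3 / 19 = 84529 / 8075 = 10.47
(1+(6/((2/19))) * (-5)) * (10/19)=-2840/19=-149.47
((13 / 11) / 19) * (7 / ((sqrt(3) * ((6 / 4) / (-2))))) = -364 * sqrt(3) / 1881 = -0.34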